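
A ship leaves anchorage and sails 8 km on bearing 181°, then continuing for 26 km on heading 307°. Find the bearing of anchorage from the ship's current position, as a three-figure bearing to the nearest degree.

110°

Leg 1 (181°, 8 km): east 8 sin 181° = -0.14, north 8 cos 181° = -8.00
Leg 2 (307°, 26 km): east 26 sin 307° = -20.76, north 26 cos 307° = 15.65
Net displacement: -20.90 east, 7.65 north. Direction back to start is (20.90, -7.65): bearing = atan2(20.90, -7.65) mod 360° = 110.10° ≈ 110°.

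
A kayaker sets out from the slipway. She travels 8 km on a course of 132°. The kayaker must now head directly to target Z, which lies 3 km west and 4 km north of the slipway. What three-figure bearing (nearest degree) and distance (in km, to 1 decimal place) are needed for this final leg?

316°, 12.9 km

Leg 1 (132°, 8 km): east 8 sin 132° = 5.95, north 8 cos 132° = -5.35
Current position: (5.95, -5.35). Target: (-3, 4). Remaining: Δeast = -8.95, Δnorth = 9.35.
Bearing = atan2(-8.95, 9.35) mod 360° = 316.28°; distance = √((-8.95)² + (9.35)²) = 12.942 km.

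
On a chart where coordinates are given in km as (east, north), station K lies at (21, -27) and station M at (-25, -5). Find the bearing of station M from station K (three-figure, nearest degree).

Δeast = -25 − 21 = -46.00; Δnorth = -5 − -27 = 22.00.
Bearing = atan2(Δeast, Δnorth) mod 360° = 295.56° ≈ 296°.

296°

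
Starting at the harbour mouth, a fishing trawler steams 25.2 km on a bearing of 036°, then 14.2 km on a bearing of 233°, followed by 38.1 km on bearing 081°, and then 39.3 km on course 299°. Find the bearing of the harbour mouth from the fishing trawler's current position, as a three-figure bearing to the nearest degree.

Leg 1 (036°, 25.2 km): east 25.2 sin 36° = 14.81, north 25.2 cos 36° = 20.39
Leg 2 (233°, 14.2 km): east 14.2 sin 233° = -11.34, north 14.2 cos 233° = -8.55
Leg 3 (081°, 38.1 km): east 38.1 sin 81° = 37.63, north 38.1 cos 81° = 5.96
Leg 4 (299°, 39.3 km): east 39.3 sin 299° = -34.37, north 39.3 cos 299° = 19.05
Net displacement: 6.73 east, 36.85 north. Direction back to start is (-6.73, -36.85): bearing = atan2(-6.73, -36.85) mod 360° = 190.35° ≈ 190°.

190°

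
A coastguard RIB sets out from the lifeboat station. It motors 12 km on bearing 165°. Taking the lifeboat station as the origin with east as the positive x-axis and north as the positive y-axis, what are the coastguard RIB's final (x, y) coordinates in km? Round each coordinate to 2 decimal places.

(3.11, -11.59)

Leg 1 (165°, 12 km): east 12 sin 165° = 3.11, north 12 cos 165° = -11.59
Summing: 3.11 km east, -11.59 km north → (3.11, -11.59).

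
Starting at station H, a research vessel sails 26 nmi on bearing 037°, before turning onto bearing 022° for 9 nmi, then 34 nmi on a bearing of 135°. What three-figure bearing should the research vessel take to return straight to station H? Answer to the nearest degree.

Leg 1 (037°, 26 nmi): east 26 sin 37° = 15.65, north 26 cos 37° = 20.76
Leg 2 (022°, 9 nmi): east 9 sin 22° = 3.37, north 9 cos 22° = 8.34
Leg 3 (135°, 34 nmi): east 34 sin 135° = 24.04, north 34 cos 135° = -24.04
Net displacement: 43.06 east, 5.07 north. Direction back to start is (-43.06, -5.07): bearing = atan2(-43.06, -5.07) mod 360° = 263.29° ≈ 263°.

263°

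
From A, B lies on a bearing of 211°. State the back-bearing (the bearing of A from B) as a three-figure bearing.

031°

Back-bearing = 211° − 180° = 031°.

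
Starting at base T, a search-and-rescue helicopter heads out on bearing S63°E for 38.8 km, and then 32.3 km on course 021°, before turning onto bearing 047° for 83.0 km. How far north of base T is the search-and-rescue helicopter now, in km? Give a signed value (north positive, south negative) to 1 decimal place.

Leg 1 (S63°E, 38.8 km): east 38.8 sin 117° = 34.57, north 38.8 cos 117° = -17.61
Leg 2 (021°, 32.3 km): east 32.3 sin 21° = 11.58, north 32.3 cos 21° = 30.15
Leg 3 (047°, 83.0 km): east 83.0 sin 47° = 60.70, north 83.0 cos 47° = 56.61
Net north component: 69.15 km.

69.1 km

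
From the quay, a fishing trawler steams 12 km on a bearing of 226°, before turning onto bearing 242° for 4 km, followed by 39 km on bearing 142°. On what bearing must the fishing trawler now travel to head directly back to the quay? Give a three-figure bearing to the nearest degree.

Leg 1 (226°, 12 km): east 12 sin 226° = -8.63, north 12 cos 226° = -8.34
Leg 2 (242°, 4 km): east 4 sin 242° = -3.53, north 4 cos 242° = -1.88
Leg 3 (142°, 39 km): east 39 sin 142° = 24.01, north 39 cos 142° = -30.73
Net displacement: 11.85 east, -40.95 north. Direction back to start is (-11.85, 40.95): bearing = atan2(-11.85, 40.95) mod 360° = 343.86° ≈ 344°.

344°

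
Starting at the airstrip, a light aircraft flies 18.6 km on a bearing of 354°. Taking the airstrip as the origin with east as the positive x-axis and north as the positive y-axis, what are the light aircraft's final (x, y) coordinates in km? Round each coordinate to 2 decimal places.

(-1.94, 18.50)

Leg 1 (354°, 18.6 km): east 18.6 sin 354° = -1.94, north 18.6 cos 354° = 18.50
Summing: -1.94 km east, 18.50 km north → (-1.94, 18.50).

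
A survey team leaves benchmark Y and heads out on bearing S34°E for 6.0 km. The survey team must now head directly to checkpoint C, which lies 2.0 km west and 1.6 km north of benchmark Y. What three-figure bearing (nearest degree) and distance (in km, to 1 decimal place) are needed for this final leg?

Leg 1 (S34°E, 6.0 km): east 6.0 sin 146° = 3.36, north 6.0 cos 146° = -4.97
Current position: (3.36, -4.97). Target: (-2.0, 1.6). Remaining: Δeast = -5.36, Δnorth = 6.57.
Bearing = atan2(-5.36, 6.57) mod 360° = 320.83°; distance = √((-5.36)² + (6.57)²) = 8.479 km.

321°, 8.5 km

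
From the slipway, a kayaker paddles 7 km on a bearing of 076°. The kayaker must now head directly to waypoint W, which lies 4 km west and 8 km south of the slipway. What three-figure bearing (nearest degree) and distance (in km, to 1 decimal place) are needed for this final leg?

Leg 1 (076°, 7 km): east 7 sin 76° = 6.79, north 7 cos 76° = 1.69
Current position: (6.79, 1.69). Target: (-4, -8). Remaining: Δeast = -10.79, Δnorth = -9.69.
Bearing = atan2(-10.79, -9.69) mod 360° = 228.07°; distance = √((-10.79)² + (-9.69)²) = 14.506 km.

228°, 14.5 km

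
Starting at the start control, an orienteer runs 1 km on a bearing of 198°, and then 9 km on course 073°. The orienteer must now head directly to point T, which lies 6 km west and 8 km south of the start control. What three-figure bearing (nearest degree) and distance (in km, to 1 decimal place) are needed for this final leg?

236°, 17.3 km

Leg 1 (198°, 1 km): east 1 sin 198° = -0.31, north 1 cos 198° = -0.95
Leg 2 (073°, 9 km): east 9 sin 73° = 8.61, north 9 cos 73° = 2.63
Current position: (8.30, 1.68). Target: (-6, -8). Remaining: Δeast = -14.30, Δnorth = -9.68.
Bearing = atan2(-14.30, -9.68) mod 360° = 235.90°; distance = √((-14.30)² + (-9.68)²) = 17.267 km.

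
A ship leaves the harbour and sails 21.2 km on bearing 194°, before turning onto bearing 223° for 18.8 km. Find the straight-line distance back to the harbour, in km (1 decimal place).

38.7 km

Leg 1 (194°, 21.2 km): east 21.2 sin 194° = -5.13, north 21.2 cos 194° = -20.57
Leg 2 (223°, 18.8 km): east 18.8 sin 223° = -12.82, north 18.8 cos 223° = -13.75
Net: -17.95 east, -34.32 north. Distance = √((-17.95)² + (-34.32)²) = 38.731 km.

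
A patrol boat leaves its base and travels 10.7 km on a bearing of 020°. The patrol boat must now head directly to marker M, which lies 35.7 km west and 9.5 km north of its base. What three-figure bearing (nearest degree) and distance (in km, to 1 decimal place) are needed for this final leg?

269°, 39.4 km

Leg 1 (020°, 10.7 km): east 10.7 sin 20° = 3.66, north 10.7 cos 20° = 10.05
Current position: (3.66, 10.05). Target: (-35.7, 9.5). Remaining: Δeast = -39.36, Δnorth = -0.55.
Bearing = atan2(-39.36, -0.55) mod 360° = 269.19°; distance = √((-39.36)² + (-0.55)²) = 39.364 km.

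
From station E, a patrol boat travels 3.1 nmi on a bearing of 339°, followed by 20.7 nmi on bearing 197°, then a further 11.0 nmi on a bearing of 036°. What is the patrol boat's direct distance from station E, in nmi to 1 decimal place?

8.0 nmi

Leg 1 (339°, 3.1 nmi): east 3.1 sin 339° = -1.11, north 3.1 cos 339° = 2.89
Leg 2 (197°, 20.7 nmi): east 20.7 sin 197° = -6.05, north 20.7 cos 197° = -19.80
Leg 3 (036°, 11.0 nmi): east 11.0 sin 36° = 6.47, north 11.0 cos 36° = 8.90
Net: -0.70 east, -8.00 north. Distance = √((-0.70)² + (-8.00)²) = 8.033 nmi.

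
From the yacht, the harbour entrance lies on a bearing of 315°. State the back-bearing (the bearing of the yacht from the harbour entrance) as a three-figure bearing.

135°

Back-bearing = 315° − 180° = 135°.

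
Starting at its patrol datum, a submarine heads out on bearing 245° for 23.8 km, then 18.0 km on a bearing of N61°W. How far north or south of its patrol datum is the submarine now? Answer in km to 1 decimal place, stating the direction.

Leg 1 (245°, 23.8 km): east 23.8 sin 245° = -21.57, north 23.8 cos 245° = -10.06
Leg 2 (N61°W, 18.0 km): east 18.0 sin 299° = -15.74, north 18.0 cos 299° = 8.73
Net north component: -1.33 km.

1.3 km south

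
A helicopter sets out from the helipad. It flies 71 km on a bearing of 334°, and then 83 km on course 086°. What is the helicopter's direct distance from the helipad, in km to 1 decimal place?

Leg 1 (334°, 71 km): east 71 sin 334° = -31.12, north 71 cos 334° = 63.81
Leg 2 (086°, 83 km): east 83 sin 86° = 82.80, north 83 cos 86° = 5.79
Net: 51.67 east, 69.60 north. Distance = √((51.67)² + (69.60)²) = 86.688 km.

86.7 km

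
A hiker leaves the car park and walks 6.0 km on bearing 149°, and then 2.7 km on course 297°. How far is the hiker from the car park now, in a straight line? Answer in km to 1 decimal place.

Leg 1 (149°, 6.0 km): east 6.0 sin 149° = 3.09, north 6.0 cos 149° = -5.14
Leg 2 (297°, 2.7 km): east 2.7 sin 297° = -2.41, north 2.7 cos 297° = 1.23
Net: 0.68 east, -3.92 north. Distance = √((0.68)² + (-3.92)²) = 3.977 km.

4.0 km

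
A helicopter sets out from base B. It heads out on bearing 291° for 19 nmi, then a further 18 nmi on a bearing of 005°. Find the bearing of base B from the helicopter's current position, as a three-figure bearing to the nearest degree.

147°

Leg 1 (291°, 19 nmi): east 19 sin 291° = -17.74, north 19 cos 291° = 6.81
Leg 2 (005°, 18 nmi): east 18 sin 5° = 1.57, north 18 cos 5° = 17.93
Net displacement: -16.17 east, 24.74 north. Direction back to start is (16.17, -24.74): bearing = atan2(16.17, -24.74) mod 360° = 146.83° ≈ 147°.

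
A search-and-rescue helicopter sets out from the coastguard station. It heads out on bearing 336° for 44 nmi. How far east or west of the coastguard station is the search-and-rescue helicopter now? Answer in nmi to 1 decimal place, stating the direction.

17.9 nmi west

Leg 1 (336°, 44 nmi): east 44 sin 336° = -17.90, north 44 cos 336° = 40.20
Net east component: -17.90 nmi.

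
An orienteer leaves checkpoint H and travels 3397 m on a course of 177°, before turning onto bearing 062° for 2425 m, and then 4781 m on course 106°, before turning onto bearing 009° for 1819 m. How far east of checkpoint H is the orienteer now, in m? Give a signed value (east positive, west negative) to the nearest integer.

7199 m

Leg 1 (177°, 3397 m): east 3397 sin 177° = 177.79, north 3397 cos 177° = -3392.34
Leg 2 (062°, 2425 m): east 2425 sin 62° = 2141.15, north 2425 cos 62° = 1138.47
Leg 3 (106°, 4781 m): east 4781 sin 106° = 4595.79, north 4781 cos 106° = -1317.82
Leg 4 (009°, 1819 m): east 1819 sin 9° = 284.55, north 1819 cos 9° = 1796.61
Net east component: 7199.28 m.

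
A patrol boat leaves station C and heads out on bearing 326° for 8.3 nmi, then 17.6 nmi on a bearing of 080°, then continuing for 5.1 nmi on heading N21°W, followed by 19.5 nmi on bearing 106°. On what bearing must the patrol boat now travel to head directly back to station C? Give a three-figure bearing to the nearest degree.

Leg 1 (326°, 8.3 nmi): east 8.3 sin 326° = -4.64, north 8.3 cos 326° = 6.88
Leg 2 (080°, 17.6 nmi): east 17.6 sin 80° = 17.33, north 17.6 cos 80° = 3.06
Leg 3 (N21°W, 5.1 nmi): east 5.1 sin 339° = -1.83, north 5.1 cos 339° = 4.76
Leg 4 (106°, 19.5 nmi): east 19.5 sin 106° = 18.74, north 19.5 cos 106° = -5.37
Net displacement: 29.61 east, 9.32 north. Direction back to start is (-29.61, -9.32): bearing = atan2(-29.61, -9.32) mod 360° = 252.52° ≈ 253°.

253°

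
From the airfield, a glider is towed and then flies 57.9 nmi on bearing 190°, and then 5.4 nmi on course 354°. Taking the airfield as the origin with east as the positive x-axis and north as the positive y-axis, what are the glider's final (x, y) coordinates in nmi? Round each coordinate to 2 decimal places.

(-10.62, -51.65)

Leg 1 (190°, 57.9 nmi): east 57.9 sin 190° = -10.05, north 57.9 cos 190° = -57.02
Leg 2 (354°, 5.4 nmi): east 5.4 sin 354° = -0.56, north 5.4 cos 354° = 5.37
Summing: -10.62 nmi east, -51.65 nmi north → (-10.62, -51.65).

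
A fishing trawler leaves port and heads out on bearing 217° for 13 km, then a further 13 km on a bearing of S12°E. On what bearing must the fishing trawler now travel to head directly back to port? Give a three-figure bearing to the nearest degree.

Leg 1 (217°, 13 km): east 13 sin 217° = -7.82, north 13 cos 217° = -10.38
Leg 2 (S12°E, 13 km): east 13 sin 168° = 2.70, north 13 cos 168° = -12.72
Net displacement: -5.12 east, -23.10 north. Direction back to start is (5.12, 23.10): bearing = atan2(5.12, 23.10) mod 360° = 12.50° ≈ 013°.

013°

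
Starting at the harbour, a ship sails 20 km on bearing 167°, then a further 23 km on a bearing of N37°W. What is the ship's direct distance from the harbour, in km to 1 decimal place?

Leg 1 (167°, 20 km): east 20 sin 167° = 4.50, north 20 cos 167° = -19.49
Leg 2 (N37°W, 23 km): east 23 sin 323° = -13.84, north 23 cos 323° = 18.37
Net: -9.34 east, -1.12 north. Distance = √((-9.34)² + (-1.12)²) = 9.409 km.

9.4 km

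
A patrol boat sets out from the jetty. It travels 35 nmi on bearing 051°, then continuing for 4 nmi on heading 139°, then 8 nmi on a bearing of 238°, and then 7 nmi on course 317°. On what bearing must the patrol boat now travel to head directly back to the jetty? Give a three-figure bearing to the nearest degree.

223°

Leg 1 (051°, 35 nmi): east 35 sin 51° = 27.20, north 35 cos 51° = 22.03
Leg 2 (139°, 4 nmi): east 4 sin 139° = 2.62, north 4 cos 139° = -3.02
Leg 3 (238°, 8 nmi): east 8 sin 238° = -6.78, north 8 cos 238° = -4.24
Leg 4 (317°, 7 nmi): east 7 sin 317° = -4.77, north 7 cos 317° = 5.12
Net displacement: 18.27 east, 19.89 north. Direction back to start is (-18.27, -19.89): bearing = atan2(-18.27, -19.89) mod 360° = 222.57° ≈ 223°.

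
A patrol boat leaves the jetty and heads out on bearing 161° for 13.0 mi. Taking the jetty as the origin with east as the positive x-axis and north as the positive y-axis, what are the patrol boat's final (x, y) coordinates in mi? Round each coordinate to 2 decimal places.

Leg 1 (161°, 13.0 mi): east 13.0 sin 161° = 4.23, north 13.0 cos 161° = -12.29
Summing: 4.23 mi east, -12.29 mi north → (4.23, -12.29).

(4.23, -12.29)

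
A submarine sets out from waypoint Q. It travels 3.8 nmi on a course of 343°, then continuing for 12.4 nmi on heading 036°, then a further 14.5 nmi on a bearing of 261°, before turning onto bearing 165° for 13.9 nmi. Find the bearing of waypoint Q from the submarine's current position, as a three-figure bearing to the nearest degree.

066°

Leg 1 (343°, 3.8 nmi): east 3.8 sin 343° = -1.11, north 3.8 cos 343° = 3.63
Leg 2 (036°, 12.4 nmi): east 12.4 sin 36° = 7.29, north 12.4 cos 36° = 10.03
Leg 3 (261°, 14.5 nmi): east 14.5 sin 261° = -14.32, north 14.5 cos 261° = -2.27
Leg 4 (165°, 13.9 nmi): east 13.9 sin 165° = 3.60, north 13.9 cos 165° = -13.43
Net displacement: -4.55 east, -2.03 north. Direction back to start is (4.55, 2.03): bearing = atan2(4.55, 2.03) mod 360° = 65.95° ≈ 066°.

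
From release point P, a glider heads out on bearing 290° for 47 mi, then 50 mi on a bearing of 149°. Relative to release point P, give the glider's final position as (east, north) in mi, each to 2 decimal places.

Leg 1 (290°, 47 mi): east 47 sin 290° = -44.17, north 47 cos 290° = 16.07
Leg 2 (149°, 50 mi): east 50 sin 149° = 25.75, north 50 cos 149° = -42.86
Summing: -18.41 mi east, -26.78 mi north → (-18.41, -26.78).

(-18.41, -26.78)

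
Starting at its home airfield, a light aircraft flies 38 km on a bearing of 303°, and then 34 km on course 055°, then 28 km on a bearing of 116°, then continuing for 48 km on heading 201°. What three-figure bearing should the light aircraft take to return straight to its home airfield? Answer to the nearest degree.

Leg 1 (303°, 38 km): east 38 sin 303° = -31.87, north 38 cos 303° = 20.70
Leg 2 (055°, 34 km): east 34 sin 55° = 27.85, north 34 cos 55° = 19.50
Leg 3 (116°, 28 km): east 28 sin 116° = 25.17, north 28 cos 116° = -12.27
Leg 4 (201°, 48 km): east 48 sin 201° = -17.20, north 48 cos 201° = -44.81
Net displacement: 3.95 east, -16.89 north. Direction back to start is (-3.95, 16.89): bearing = atan2(-3.95, 16.89) mod 360° = 346.85° ≈ 347°.

347°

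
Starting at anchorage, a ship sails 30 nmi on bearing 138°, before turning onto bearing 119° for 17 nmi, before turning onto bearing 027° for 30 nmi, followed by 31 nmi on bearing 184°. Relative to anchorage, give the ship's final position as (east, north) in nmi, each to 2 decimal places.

(46.40, -34.73)

Leg 1 (138°, 30 nmi): east 30 sin 138° = 20.07, north 30 cos 138° = -22.29
Leg 2 (119°, 17 nmi): east 17 sin 119° = 14.87, north 17 cos 119° = -8.24
Leg 3 (027°, 30 nmi): east 30 sin 27° = 13.62, north 30 cos 27° = 26.73
Leg 4 (184°, 31 nmi): east 31 sin 184° = -2.16, north 31 cos 184° = -30.92
Summing: 46.40 nmi east, -34.73 nmi north → (46.40, -34.73).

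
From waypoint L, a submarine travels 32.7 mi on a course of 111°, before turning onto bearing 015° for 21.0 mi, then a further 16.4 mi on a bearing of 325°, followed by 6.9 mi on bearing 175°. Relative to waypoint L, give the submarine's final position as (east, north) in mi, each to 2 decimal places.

(27.16, 15.13)

Leg 1 (111°, 32.7 mi): east 32.7 sin 111° = 30.53, north 32.7 cos 111° = -11.72
Leg 2 (015°, 21.0 mi): east 21.0 sin 15° = 5.44, north 21.0 cos 15° = 20.28
Leg 3 (325°, 16.4 mi): east 16.4 sin 325° = -9.41, north 16.4 cos 325° = 13.43
Leg 4 (175°, 6.9 mi): east 6.9 sin 175° = 0.60, north 6.9 cos 175° = -6.87
Summing: 27.16 mi east, 15.13 mi north → (27.16, 15.13).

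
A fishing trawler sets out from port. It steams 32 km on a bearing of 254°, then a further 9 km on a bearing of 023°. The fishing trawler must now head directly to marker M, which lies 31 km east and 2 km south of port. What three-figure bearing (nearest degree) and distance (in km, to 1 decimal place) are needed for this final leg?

Leg 1 (254°, 32 km): east 32 sin 254° = -30.76, north 32 cos 254° = -8.82
Leg 2 (023°, 9 km): east 9 sin 23° = 3.52, north 9 cos 23° = 8.28
Current position: (-27.24, -0.54). Target: (31, -2). Remaining: Δeast = 58.24, Δnorth = -1.46.
Bearing = atan2(58.24, -1.46) mod 360° = 91.44°; distance = √((58.24)² + (-1.46)²) = 58.262 km.

091°, 58.3 km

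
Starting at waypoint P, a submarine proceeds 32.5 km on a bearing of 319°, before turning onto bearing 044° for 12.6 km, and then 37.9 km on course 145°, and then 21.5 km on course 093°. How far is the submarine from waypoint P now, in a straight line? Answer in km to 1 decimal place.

Leg 1 (319°, 32.5 km): east 32.5 sin 319° = -21.32, north 32.5 cos 319° = 24.53
Leg 2 (044°, 12.6 km): east 12.6 sin 44° = 8.75, north 12.6 cos 44° = 9.06
Leg 3 (145°, 37.9 km): east 37.9 sin 145° = 21.74, north 37.9 cos 145° = -31.05
Leg 4 (093°, 21.5 km): east 21.5 sin 93° = 21.47, north 21.5 cos 93° = -1.13
Net: 30.64 east, 1.42 north. Distance = √((30.64)² + (1.42)²) = 30.673 km.

30.7 km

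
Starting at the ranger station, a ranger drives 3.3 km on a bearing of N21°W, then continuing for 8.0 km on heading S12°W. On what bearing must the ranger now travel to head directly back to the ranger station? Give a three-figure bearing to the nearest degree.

031°

Leg 1 (N21°W, 3.3 km): east 3.3 sin 339° = -1.18, north 3.3 cos 339° = 3.08
Leg 2 (S12°W, 8.0 km): east 8.0 sin 192° = -1.66, north 8.0 cos 192° = -7.83
Net displacement: -2.85 east, -4.74 north. Direction back to start is (2.85, 4.74): bearing = atan2(2.85, 4.74) mod 360° = 30.96° ≈ 031°.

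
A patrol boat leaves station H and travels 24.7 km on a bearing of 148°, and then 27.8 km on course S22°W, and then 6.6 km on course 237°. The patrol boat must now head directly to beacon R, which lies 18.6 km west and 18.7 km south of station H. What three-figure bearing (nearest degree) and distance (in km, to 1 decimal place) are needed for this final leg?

Leg 1 (148°, 24.7 km): east 24.7 sin 148° = 13.09, north 24.7 cos 148° = -20.95
Leg 2 (S22°W, 27.8 km): east 27.8 sin 202° = -10.41, north 27.8 cos 202° = -25.78
Leg 3 (237°, 6.6 km): east 6.6 sin 237° = -5.54, north 6.6 cos 237° = -3.59
Current position: (-2.86, -50.32). Target: (-18.6, -18.7). Remaining: Δeast = -15.74, Δnorth = 31.62.
Bearing = atan2(-15.74, 31.62) mod 360° = 333.53°; distance = √((-15.74)² + (31.62)²) = 35.318 km.

334°, 35.3 km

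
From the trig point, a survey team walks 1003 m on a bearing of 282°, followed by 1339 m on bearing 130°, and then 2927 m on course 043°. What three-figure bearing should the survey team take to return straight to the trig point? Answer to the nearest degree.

Leg 1 (282°, 1003 m): east 1003 sin 282° = -981.08, north 1003 cos 282° = 208.54
Leg 2 (130°, 1339 m): east 1339 sin 130° = 1025.73, north 1339 cos 130° = -860.69
Leg 3 (043°, 2927 m): east 2927 sin 43° = 1996.21, north 2927 cos 43° = 2140.67
Net displacement: 2040.86 east, 1488.52 north. Direction back to start is (-2040.86, -1488.52): bearing = atan2(-2040.86, -1488.52) mod 360° = 233.89° ≈ 234°.

234°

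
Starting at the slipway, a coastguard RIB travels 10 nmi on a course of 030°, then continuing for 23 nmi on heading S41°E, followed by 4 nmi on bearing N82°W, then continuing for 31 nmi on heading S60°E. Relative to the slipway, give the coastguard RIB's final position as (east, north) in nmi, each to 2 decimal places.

(42.98, -23.64)

Leg 1 (030°, 10 nmi): east 10 sin 30° = 5.00, north 10 cos 30° = 8.66
Leg 2 (S41°E, 23 nmi): east 23 sin 139° = 15.09, north 23 cos 139° = -17.36
Leg 3 (N82°W, 4 nmi): east 4 sin 278° = -3.96, north 4 cos 278° = 0.56
Leg 4 (S60°E, 31 nmi): east 31 sin 120° = 26.85, north 31 cos 120° = -15.50
Summing: 42.98 nmi east, -23.64 nmi north → (42.98, -23.64).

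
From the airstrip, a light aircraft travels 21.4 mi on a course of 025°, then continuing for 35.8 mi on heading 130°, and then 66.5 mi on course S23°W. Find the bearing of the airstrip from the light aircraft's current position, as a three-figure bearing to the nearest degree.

Leg 1 (025°, 21.4 mi): east 21.4 sin 25° = 9.04, north 21.4 cos 25° = 19.39
Leg 2 (130°, 35.8 mi): east 35.8 sin 130° = 27.42, north 35.8 cos 130° = -23.01
Leg 3 (S23°W, 66.5 mi): east 66.5 sin 203° = -25.98, north 66.5 cos 203° = -61.21
Net displacement: 10.48 east, -64.83 north. Direction back to start is (-10.48, 64.83): bearing = atan2(-10.48, 64.83) mod 360° = 350.81° ≈ 351°.

351°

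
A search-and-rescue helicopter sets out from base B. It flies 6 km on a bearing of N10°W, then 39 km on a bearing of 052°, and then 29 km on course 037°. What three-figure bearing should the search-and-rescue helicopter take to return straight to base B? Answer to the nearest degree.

222°

Leg 1 (N10°W, 6 km): east 6 sin 350° = -1.04, north 6 cos 350° = 5.91
Leg 2 (052°, 39 km): east 39 sin 52° = 30.73, north 39 cos 52° = 24.01
Leg 3 (037°, 29 km): east 29 sin 37° = 17.45, north 29 cos 37° = 23.16
Net displacement: 47.14 east, 53.08 north. Direction back to start is (-47.14, -53.08): bearing = atan2(-47.14, -53.08) mod 360° = 221.61° ≈ 222°.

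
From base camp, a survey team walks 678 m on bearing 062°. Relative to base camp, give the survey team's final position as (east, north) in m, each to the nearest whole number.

Leg 1 (062°, 678 m): east 678 sin 62° = 598.64, north 678 cos 62° = 318.30
Summing: 598.64 m east, 318.30 m north → (599, 318).

(599, 318)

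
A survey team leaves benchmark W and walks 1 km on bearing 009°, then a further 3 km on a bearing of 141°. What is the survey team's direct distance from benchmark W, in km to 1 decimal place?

Leg 1 (009°, 1 km): east 1 sin 9° = 0.16, north 1 cos 9° = 0.99
Leg 2 (141°, 3 km): east 3 sin 141° = 1.89, north 3 cos 141° = -2.33
Net: 2.04 east, -1.34 north. Distance = √((2.04)² + (-1.34)²) = 2.446 km.

2.4 km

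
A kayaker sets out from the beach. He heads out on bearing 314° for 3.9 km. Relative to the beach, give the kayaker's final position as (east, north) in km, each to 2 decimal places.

(-2.81, 2.71)

Leg 1 (314°, 3.9 km): east 3.9 sin 314° = -2.81, north 3.9 cos 314° = 2.71
Summing: -2.81 km east, 2.71 km north → (-2.81, 2.71).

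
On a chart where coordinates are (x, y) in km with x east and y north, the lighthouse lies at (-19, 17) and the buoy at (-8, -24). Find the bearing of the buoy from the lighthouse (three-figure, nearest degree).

165°

Δeast = -8 − -19 = 11.00; Δnorth = -24 − 17 = -41.00.
Bearing = atan2(Δeast, Δnorth) mod 360° = 164.98° ≈ 165°.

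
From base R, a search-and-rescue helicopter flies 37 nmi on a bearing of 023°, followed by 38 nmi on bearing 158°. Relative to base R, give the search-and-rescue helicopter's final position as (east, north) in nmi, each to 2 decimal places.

(28.69, -1.17)

Leg 1 (023°, 37 nmi): east 37 sin 23° = 14.46, north 37 cos 23° = 34.06
Leg 2 (158°, 38 nmi): east 38 sin 158° = 14.24, north 38 cos 158° = -35.23
Summing: 28.69 nmi east, -1.17 nmi north → (28.69, -1.17).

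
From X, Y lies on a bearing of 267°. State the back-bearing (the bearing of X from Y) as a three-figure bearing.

Back-bearing = 267° − 180° = 087°.

087°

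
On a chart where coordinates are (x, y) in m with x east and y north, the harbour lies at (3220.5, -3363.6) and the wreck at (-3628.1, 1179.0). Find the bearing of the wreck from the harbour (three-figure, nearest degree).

Δeast = -3628.1 − 3220.5 = -6848.60; Δnorth = 1179.0 − -3363.6 = 4542.60.
Bearing = atan2(Δeast, Δnorth) mod 360° = 303.56° ≈ 304°.

304°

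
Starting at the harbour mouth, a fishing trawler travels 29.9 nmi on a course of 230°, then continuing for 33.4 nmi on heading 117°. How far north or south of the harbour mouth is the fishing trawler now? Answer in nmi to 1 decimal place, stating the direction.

34.4 nmi south

Leg 1 (230°, 29.9 nmi): east 29.9 sin 230° = -22.90, north 29.9 cos 230° = -19.22
Leg 2 (117°, 33.4 nmi): east 33.4 sin 117° = 29.76, north 33.4 cos 117° = -15.16
Net north component: -34.38 nmi.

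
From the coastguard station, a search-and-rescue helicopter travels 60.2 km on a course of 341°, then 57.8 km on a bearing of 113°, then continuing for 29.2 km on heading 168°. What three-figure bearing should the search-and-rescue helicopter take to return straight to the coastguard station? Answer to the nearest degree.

262°

Leg 1 (341°, 60.2 km): east 60.2 sin 341° = -19.60, north 60.2 cos 341° = 56.92
Leg 2 (113°, 57.8 km): east 57.8 sin 113° = 53.21, north 57.8 cos 113° = -22.58
Leg 3 (168°, 29.2 km): east 29.2 sin 168° = 6.07, north 29.2 cos 168° = -28.56
Net displacement: 39.68 east, 5.77 north. Direction back to start is (-39.68, -5.77): bearing = atan2(-39.68, -5.77) mod 360° = 261.72° ≈ 262°.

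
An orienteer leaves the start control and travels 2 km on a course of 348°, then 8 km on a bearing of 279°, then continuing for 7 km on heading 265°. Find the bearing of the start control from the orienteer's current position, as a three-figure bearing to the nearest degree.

Leg 1 (348°, 2 km): east 2 sin 348° = -0.42, north 2 cos 348° = 1.96
Leg 2 (279°, 8 km): east 8 sin 279° = -7.90, north 8 cos 279° = 1.25
Leg 3 (265°, 7 km): east 7 sin 265° = -6.97, north 7 cos 265° = -0.61
Net displacement: -15.29 east, 2.60 north. Direction back to start is (15.29, -2.60): bearing = atan2(15.29, -2.60) mod 360° = 99.64° ≈ 100°.

100°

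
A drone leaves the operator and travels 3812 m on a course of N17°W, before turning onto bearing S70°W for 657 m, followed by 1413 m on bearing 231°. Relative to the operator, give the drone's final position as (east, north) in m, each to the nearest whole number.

(-2830, 2531)

Leg 1 (N17°W, 3812 m): east 3812 sin 343° = -1114.52, north 3812 cos 343° = 3645.43
Leg 2 (S70°W, 657 m): east 657 sin 250° = -617.38, north 657 cos 250° = -224.71
Leg 3 (231°, 1413 m): east 1413 sin 231° = -1098.11, north 1413 cos 231° = -889.23
Summing: -2830.01 m east, 2531.50 m north → (-2830, 2531).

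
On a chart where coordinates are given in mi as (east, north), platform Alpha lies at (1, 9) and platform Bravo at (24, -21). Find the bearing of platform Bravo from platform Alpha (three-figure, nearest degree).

Δeast = 24 − 1 = 23.00; Δnorth = -21 − 9 = -30.00.
Bearing = atan2(Δeast, Δnorth) mod 360° = 142.52° ≈ 143°.

143°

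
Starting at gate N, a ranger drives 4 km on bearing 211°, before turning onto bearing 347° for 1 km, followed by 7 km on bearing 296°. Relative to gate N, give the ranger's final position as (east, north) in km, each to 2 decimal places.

Leg 1 (211°, 4 km): east 4 sin 211° = -2.06, north 4 cos 211° = -3.43
Leg 2 (347°, 1 km): east 1 sin 347° = -0.22, north 1 cos 347° = 0.97
Leg 3 (296°, 7 km): east 7 sin 296° = -6.29, north 7 cos 296° = 3.07
Summing: -8.58 km east, 0.61 km north → (-8.58, 0.61).

(-8.58, 0.61)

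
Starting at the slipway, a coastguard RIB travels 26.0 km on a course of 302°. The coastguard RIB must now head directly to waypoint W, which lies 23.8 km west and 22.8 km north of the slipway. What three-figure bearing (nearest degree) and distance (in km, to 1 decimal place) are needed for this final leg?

349°, 9.2 km

Leg 1 (302°, 26.0 km): east 26.0 sin 302° = -22.05, north 26.0 cos 302° = 13.78
Current position: (-22.05, 13.78). Target: (-23.8, 22.8). Remaining: Δeast = -1.75, Δnorth = 9.02.
Bearing = atan2(-1.75, 9.02) mod 360° = 349.02°; distance = √((-1.75)² + (9.02)²) = 9.190 km.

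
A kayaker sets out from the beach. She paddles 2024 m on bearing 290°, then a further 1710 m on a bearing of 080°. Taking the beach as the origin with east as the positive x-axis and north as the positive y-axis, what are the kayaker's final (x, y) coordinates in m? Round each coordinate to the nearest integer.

(-218, 989)

Leg 1 (290°, 2024 m): east 2024 sin 290° = -1901.94, north 2024 cos 290° = 692.25
Leg 2 (080°, 1710 m): east 1710 sin 80° = 1684.02, north 1710 cos 80° = 296.94
Summing: -217.92 m east, 989.19 m north → (-218, 989).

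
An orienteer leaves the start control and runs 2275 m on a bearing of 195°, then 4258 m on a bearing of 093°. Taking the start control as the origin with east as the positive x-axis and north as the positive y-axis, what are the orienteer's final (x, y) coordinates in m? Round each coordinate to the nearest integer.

(3663, -2420)

Leg 1 (195°, 2275 m): east 2275 sin 195° = -588.81, north 2275 cos 195° = -2197.48
Leg 2 (093°, 4258 m): east 4258 sin 93° = 4252.16, north 4258 cos 93° = -222.85
Summing: 3663.35 m east, -2420.33 m north → (3663, -2420).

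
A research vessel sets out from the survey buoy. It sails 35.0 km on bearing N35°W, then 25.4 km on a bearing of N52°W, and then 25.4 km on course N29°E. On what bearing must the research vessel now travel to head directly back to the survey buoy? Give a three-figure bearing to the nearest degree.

157°

Leg 1 (N35°W, 35.0 km): east 35.0 sin 325° = -20.08, north 35.0 cos 325° = 28.67
Leg 2 (N52°W, 25.4 km): east 25.4 sin 308° = -20.02, north 25.4 cos 308° = 15.64
Leg 3 (N29°E, 25.4 km): east 25.4 sin 29° = 12.31, north 25.4 cos 29° = 22.22
Net displacement: -27.78 east, 66.52 north. Direction back to start is (27.78, -66.52): bearing = atan2(27.78, -66.52) mod 360° = 157.34° ≈ 157°.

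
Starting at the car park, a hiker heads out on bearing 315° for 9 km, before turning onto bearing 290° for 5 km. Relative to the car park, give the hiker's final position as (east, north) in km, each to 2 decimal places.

(-11.06, 8.07)

Leg 1 (315°, 9 km): east 9 sin 315° = -6.36, north 9 cos 315° = 6.36
Leg 2 (290°, 5 km): east 5 sin 290° = -4.70, north 5 cos 290° = 1.71
Summing: -11.06 km east, 8.07 km north → (-11.06, 8.07).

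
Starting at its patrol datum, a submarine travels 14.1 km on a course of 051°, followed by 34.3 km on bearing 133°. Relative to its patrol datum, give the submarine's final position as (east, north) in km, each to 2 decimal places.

(36.04, -14.52)

Leg 1 (051°, 14.1 km): east 14.1 sin 51° = 10.96, north 14.1 cos 51° = 8.87
Leg 2 (133°, 34.3 km): east 34.3 sin 133° = 25.09, north 34.3 cos 133° = -23.39
Summing: 36.04 km east, -14.52 km north → (36.04, -14.52).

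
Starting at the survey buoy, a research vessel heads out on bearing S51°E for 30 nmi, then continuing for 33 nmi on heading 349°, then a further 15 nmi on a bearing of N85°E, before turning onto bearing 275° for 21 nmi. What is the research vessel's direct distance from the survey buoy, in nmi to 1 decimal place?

20.0 nmi

Leg 1 (S51°E, 30 nmi): east 30 sin 129° = 23.31, north 30 cos 129° = -18.88
Leg 2 (349°, 33 nmi): east 33 sin 349° = -6.30, north 33 cos 349° = 32.39
Leg 3 (N85°E, 15 nmi): east 15 sin 85° = 14.94, north 15 cos 85° = 1.31
Leg 4 (275°, 21 nmi): east 21 sin 275° = -20.92, north 21 cos 275° = 1.83
Net: 11.04 east, 16.65 north. Distance = √((11.04)² + (16.65)²) = 19.979 nmi.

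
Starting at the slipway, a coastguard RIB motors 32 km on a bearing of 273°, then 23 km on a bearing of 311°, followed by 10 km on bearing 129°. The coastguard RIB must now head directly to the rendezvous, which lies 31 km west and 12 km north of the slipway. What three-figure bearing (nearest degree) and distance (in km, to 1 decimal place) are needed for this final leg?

Leg 1 (273°, 32 km): east 32 sin 273° = -31.96, north 32 cos 273° = 1.67
Leg 2 (311°, 23 km): east 23 sin 311° = -17.36, north 23 cos 311° = 15.09
Leg 3 (129°, 10 km): east 10 sin 129° = 7.77, north 10 cos 129° = -6.29
Current position: (-41.54, 10.47). Target: (-31, 12). Remaining: Δeast = 10.54, Δnorth = 1.53.
Bearing = atan2(10.54, 1.53) mod 360° = 81.75°; distance = √((10.54)² + (1.53)²) = 10.653 km.

082°, 10.7 km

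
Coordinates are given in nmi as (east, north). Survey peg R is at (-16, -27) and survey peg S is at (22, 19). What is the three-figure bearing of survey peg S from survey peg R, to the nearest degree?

Δeast = 22 − -16 = 38.00; Δnorth = 19 − -27 = 46.00.
Bearing = atan2(Δeast, Δnorth) mod 360° = 39.56° ≈ 040°.

040°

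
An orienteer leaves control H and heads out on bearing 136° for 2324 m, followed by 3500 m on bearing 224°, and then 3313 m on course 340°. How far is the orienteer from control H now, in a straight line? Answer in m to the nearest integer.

2227 m

Leg 1 (136°, 2324 m): east 2324 sin 136° = 1614.39, north 2324 cos 136° = -1671.75
Leg 2 (224°, 3500 m): east 3500 sin 224° = -2431.30, north 3500 cos 224° = -2517.69
Leg 3 (340°, 3313 m): east 3313 sin 340° = -1133.11, north 3313 cos 340° = 3113.20
Net: -1950.03 east, -1076.23 north. Distance = √((-1950.03)² + (-1076.23)²) = 2227.308 m.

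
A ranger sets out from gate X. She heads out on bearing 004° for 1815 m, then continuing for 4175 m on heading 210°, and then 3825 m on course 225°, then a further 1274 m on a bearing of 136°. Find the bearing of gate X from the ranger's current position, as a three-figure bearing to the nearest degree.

Leg 1 (004°, 1815 m): east 1815 sin 4° = 126.61, north 1815 cos 4° = 1810.58
Leg 2 (210°, 4175 m): east 4175 sin 210° = -2087.50, north 4175 cos 210° = -3615.66
Leg 3 (225°, 3825 m): east 3825 sin 225° = -2704.68, north 3825 cos 225° = -2704.68
Leg 4 (136°, 1274 m): east 1274 sin 136° = 884.99, north 1274 cos 136° = -916.44
Net displacement: -3780.58 east, -5426.20 north. Direction back to start is (3780.58, 5426.20): bearing = atan2(3780.58, 5426.20) mod 360° = 34.87° ≈ 035°.

035°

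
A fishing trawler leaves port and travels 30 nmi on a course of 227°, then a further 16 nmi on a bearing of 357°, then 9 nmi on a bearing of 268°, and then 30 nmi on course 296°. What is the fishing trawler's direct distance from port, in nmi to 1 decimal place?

59.3 nmi

Leg 1 (227°, 30 nmi): east 30 sin 227° = -21.94, north 30 cos 227° = -20.46
Leg 2 (357°, 16 nmi): east 16 sin 357° = -0.84, north 16 cos 357° = 15.98
Leg 3 (268°, 9 nmi): east 9 sin 268° = -8.99, north 9 cos 268° = -0.31
Leg 4 (296°, 30 nmi): east 30 sin 296° = -26.96, north 30 cos 296° = 13.15
Net: -58.74 east, 8.36 north. Distance = √((-58.74)² + (8.36)²) = 59.328 nmi.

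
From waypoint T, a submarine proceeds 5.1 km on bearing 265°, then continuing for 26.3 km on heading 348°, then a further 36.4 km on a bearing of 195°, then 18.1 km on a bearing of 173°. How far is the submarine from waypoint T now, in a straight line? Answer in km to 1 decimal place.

33.0 km

Leg 1 (265°, 5.1 km): east 5.1 sin 265° = -5.08, north 5.1 cos 265° = -0.44
Leg 2 (348°, 26.3 km): east 26.3 sin 348° = -5.47, north 26.3 cos 348° = 25.73
Leg 3 (195°, 36.4 km): east 36.4 sin 195° = -9.42, north 36.4 cos 195° = -35.16
Leg 4 (173°, 18.1 km): east 18.1 sin 173° = 2.21, north 18.1 cos 173° = -17.97
Net: -17.76 east, -27.84 north. Distance = √((-17.76)² + (-27.84)²) = 33.028 km.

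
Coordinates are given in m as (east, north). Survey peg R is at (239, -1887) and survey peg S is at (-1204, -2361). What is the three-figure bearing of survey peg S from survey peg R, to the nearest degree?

Δeast = -1204 − 239 = -1443.00; Δnorth = -2361 − -1887 = -474.00.
Bearing = atan2(Δeast, Δnorth) mod 360° = 251.82° ≈ 252°.

252°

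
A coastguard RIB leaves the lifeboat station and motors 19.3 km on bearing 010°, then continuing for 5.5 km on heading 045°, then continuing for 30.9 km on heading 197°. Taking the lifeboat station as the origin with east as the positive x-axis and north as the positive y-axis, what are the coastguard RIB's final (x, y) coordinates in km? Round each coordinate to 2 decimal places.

Leg 1 (010°, 19.3 km): east 19.3 sin 10° = 3.35, north 19.3 cos 10° = 19.01
Leg 2 (045°, 5.5 km): east 5.5 sin 45° = 3.89, north 5.5 cos 45° = 3.89
Leg 3 (197°, 30.9 km): east 30.9 sin 197° = -9.03, north 30.9 cos 197° = -29.55
Summing: -1.79 km east, -6.65 km north → (-1.79, -6.65).

(-1.79, -6.65)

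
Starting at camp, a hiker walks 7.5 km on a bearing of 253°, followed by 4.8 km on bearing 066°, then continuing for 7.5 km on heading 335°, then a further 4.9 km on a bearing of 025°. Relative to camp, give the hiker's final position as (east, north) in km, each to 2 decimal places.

Leg 1 (253°, 7.5 km): east 7.5 sin 253° = -7.17, north 7.5 cos 253° = -2.19
Leg 2 (066°, 4.8 km): east 4.8 sin 66° = 4.39, north 4.8 cos 66° = 1.95
Leg 3 (335°, 7.5 km): east 7.5 sin 335° = -3.17, north 7.5 cos 335° = 6.80
Leg 4 (025°, 4.9 km): east 4.9 sin 25° = 2.07, north 4.9 cos 25° = 4.44
Summing: -3.89 km east, 11.00 km north → (-3.89, 11.00).

(-3.89, 11.00)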